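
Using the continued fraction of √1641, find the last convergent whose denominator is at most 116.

4375/108

√1641 = [40; 1, 1, 26, 1, 1, 80, …] (period length 6).
Convergents:
  p_0/q_0 = 40/1
  p_1/q_1 = 41/1
  p_2/q_2 = 81/2
  p_3/q_3 = 2147/53
  p_4/q_4 = 2228/55
  p_5/q_5 = 4375/108
  p_6/q_6 = 352228/8695
q_5 = 108 ≤ 116 < 8695 = q_6, so the answer is 4375/108.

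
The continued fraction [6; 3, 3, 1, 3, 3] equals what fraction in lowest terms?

1009/160

Using pₖ = aₖpₖ₋₁ + pₖ₋₂ and qₖ = aₖqₖ₋₁ + qₖ₋₂:
  k=0: a=6, p=6, q=1
  k=1: a=3, p=19, q=3
  k=2: a=3, p=63, q=10
  k=3: a=1, p=82, q=13
  k=4: a=3, p=309, q=49
  k=5: a=3, p=1009, q=160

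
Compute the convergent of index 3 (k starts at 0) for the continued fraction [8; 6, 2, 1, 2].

155/19

Using pₖ = aₖpₖ₋₁ + pₖ₋₂, qₖ = aₖqₖ₋₁ + qₖ₋₂ (with p₋₁=1, p₋₂=0, q₋₁=0, q₋₂=1):
  k=0: a=8, p=8, q=1
  k=1: a=6, p=49, q=6
  k=2: a=2, p=106, q=13
  k=3: a=1, p=155, q=19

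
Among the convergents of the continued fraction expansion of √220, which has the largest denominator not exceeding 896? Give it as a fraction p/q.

13186/889

√220 = [14; 1, 4, 1, 28, …] (period length 4).
Convergents:
  p_0/q_0 = 14/1
  p_1/q_1 = 15/1
  p_2/q_2 = 74/5
  p_3/q_3 = 89/6
  p_4/q_4 = 2566/173
  p_5/q_5 = 2655/179
  p_6/q_6 = 13186/889
  p_7/q_7 = 15841/1068
q_6 = 889 ≤ 896 < 1068 = q_7, so the answer is 13186/889.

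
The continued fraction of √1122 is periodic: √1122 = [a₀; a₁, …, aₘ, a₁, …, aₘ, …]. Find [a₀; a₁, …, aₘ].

a₀ = ⌊√1122⌋ = 33.

[33; 2, 66]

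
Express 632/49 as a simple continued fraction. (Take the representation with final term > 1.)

[12; 1, 8, 1, 4]

632 = 12·49 + 44
49 = 1·44 + 5
44 = 8·5 + 4
5 = 1·4 + 1
4 = 4·1 + 0  (stop)
So 632/49 = [12; 1, 8, 1, 4].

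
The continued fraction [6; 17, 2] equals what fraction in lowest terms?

Using pₖ = aₖpₖ₋₁ + pₖ₋₂ and qₖ = aₖqₖ₋₁ + qₖ₋₂:
  k=0: a=6, p=6, q=1
  k=1: a=17, p=103, q=17
  k=2: a=2, p=212, q=35

212/35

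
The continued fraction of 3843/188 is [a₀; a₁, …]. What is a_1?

2

3843 = 20·188 + 83   →  a_0 = 20
188 = 2·83 + 22   →  a_1 = 2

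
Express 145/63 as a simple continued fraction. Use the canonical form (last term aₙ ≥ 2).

[2; 3, 3, 6]

145 = 2*63 + 19
63 = 3*19 + 6
19 = 3*6 + 1
6 = 6*1 + 0  (stop)
So 145/63 = [2; 3, 3, 6].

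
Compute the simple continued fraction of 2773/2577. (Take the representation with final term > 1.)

2773 = 1·2577 + 196
2577 = 13·196 + 29
196 = 6·29 + 22
29 = 1·22 + 7
22 = 3·7 + 1
7 = 7·1 + 0  (stop)
So 2773/2577 = [1; 13, 6, 1, 3, 7].

[1; 13, 6, 1, 3, 7]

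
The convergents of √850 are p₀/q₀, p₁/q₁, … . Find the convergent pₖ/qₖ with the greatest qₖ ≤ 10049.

142421/4885

√850 = [29; 6, 2, 6, 58, …] (period length 4).
Convergents:
  p_0/q_0 = 29/1
  p_1/q_1 = 175/6
  p_2/q_2 = 379/13
  p_3/q_3 = 2449/84
  p_4/q_4 = 142421/4885
  p_5/q_5 = 856975/29394
q_4 = 4885 ≤ 10049 < 29394 = q_5, so the answer is 142421/4885.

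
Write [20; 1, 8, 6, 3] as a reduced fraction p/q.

3635/174

Using pₖ = aₖpₖ₋₁ + pₖ₋₂ and qₖ = aₖqₖ₋₁ + qₖ₋₂:
  k=0: a=20, p=20, q=1
  k=1: a=1, p=21, q=1
  k=2: a=8, p=188, q=9
  k=3: a=6, p=1149, q=55
  k=4: a=3, p=3635, q=174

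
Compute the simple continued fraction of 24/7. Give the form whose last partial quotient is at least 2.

24 = 3×7 + 3
7 = 2×3 + 1
3 = 3×1 + 0  (stop)
So 24/7 = [3; 2, 3].

[3; 2, 3]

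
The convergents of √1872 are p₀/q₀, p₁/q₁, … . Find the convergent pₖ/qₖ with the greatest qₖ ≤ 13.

173/4

√1872 = [43; 3, 1, 3, 86, …] (period length 4).
Convergents:
  p_0/q_0 = 43/1
  p_1/q_1 = 130/3
  p_2/q_2 = 173/4
  p_3/q_3 = 649/15
q_2 = 4 ≤ 13 < 15 = q_3, so the answer is 173/4.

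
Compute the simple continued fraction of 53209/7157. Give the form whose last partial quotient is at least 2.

[7; 2, 3, 3, 7, 2, 9, 2]

53209 = 7·7157 + 3110
7157 = 2·3110 + 937
3110 = 3·937 + 299
937 = 3·299 + 40
299 = 7·40 + 19
40 = 2·19 + 2
19 = 9·2 + 1
2 = 2·1 + 0  (stop)
So 53209/7157 = [7; 2, 3, 3, 7, 2, 9, 2].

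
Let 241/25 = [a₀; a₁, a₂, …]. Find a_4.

3

241 = 9·25 + 16   →  a_0 = 9
25 = 1·16 + 9   →  a_1 = 1
16 = 1·9 + 7   →  a_2 = 1
9 = 1·7 + 2   →  a_3 = 1
7 = 3·2 + 1   →  a_4 = 3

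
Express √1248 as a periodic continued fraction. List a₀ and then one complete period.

[35; 3, 17, 3, 70]

a₀ = ⌊√1248⌋ = 35.
With m₀=0, d₀=1 and mₖ₊₁ = dₖaₖ − mₖ, dₖ₊₁ = (n − mₖ₊₁²)/dₖ, aₖ₊₁ = ⌊(a₀+mₖ₊₁)/dₖ₊₁⌋:
  k=1: m=35, d=23, a=3
  k=2: m=34, d=4, a=17
  k=3: m=34, d=23, a=3
  k=4: m=35, d=1, a=70
d=1 and a=2a₀=70 at k=4, so the next step gives (m, d) = (35, 23) again — its k=1 value — and the period has length 4.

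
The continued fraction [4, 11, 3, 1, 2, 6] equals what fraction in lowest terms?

Fold from the inside: start with 6/1.
  2 + 1/6 = 13/6
  1 + 6/13 = 19/13
  3 + 13/19 = 70/19
  11 + 19/70 = 789/70
  4 + 70/789 = 3226/789

3226/789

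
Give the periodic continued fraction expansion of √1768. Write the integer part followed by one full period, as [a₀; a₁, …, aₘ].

[42; 21, 84]

a₀ = ⌊√1768⌋ = 42.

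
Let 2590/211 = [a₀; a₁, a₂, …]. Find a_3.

1

2590 = 12·211 + 58   →  a_0 = 12
211 = 3·58 + 37   →  a_1 = 3
58 = 1·37 + 21   →  a_2 = 1
37 = 1·21 + 16   →  a_3 = 1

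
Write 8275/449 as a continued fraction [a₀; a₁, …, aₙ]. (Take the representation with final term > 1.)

8275 = 18×449 + 193
449 = 2×193 + 63
193 = 3×63 + 4
63 = 15×4 + 3
4 = 1×3 + 1
3 = 3×1 + 0  (stop)
So 8275/449 = [18; 2, 3, 15, 1, 3].

[18; 2, 3, 15, 1, 3]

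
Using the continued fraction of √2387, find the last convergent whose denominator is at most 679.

33125/678

√2387 = [48; 1, 5, 1, 96, …] (period length 4).
Convergents:
  p_0/q_0 = 48/1
  p_1/q_1 = 49/1
  p_2/q_2 = 293/6
  p_3/q_3 = 342/7
  p_4/q_4 = 33125/678
  p_5/q_5 = 33467/685
q_4 = 678 ≤ 679 < 685 = q_5, so the answer is 33125/678.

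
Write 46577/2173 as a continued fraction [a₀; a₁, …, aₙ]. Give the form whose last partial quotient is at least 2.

46577 = 21·2173 + 944
2173 = 2·944 + 285
944 = 3·285 + 89
285 = 3·89 + 18
89 = 4·18 + 17
18 = 1·17 + 1
17 = 17·1 + 0  (stop)
So 46577/2173 = [21; 2, 3, 3, 4, 1, 17].

[21; 2, 3, 3, 4, 1, 17]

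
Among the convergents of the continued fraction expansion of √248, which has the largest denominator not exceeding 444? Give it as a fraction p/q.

√248 = [15; 1, 2, 1, 30, …] (period length 4).
Convergents:
  p_0/q_0 = 15/1
  p_1/q_1 = 16/1
  p_2/q_2 = 47/3
  p_3/q_3 = 63/4
  p_4/q_4 = 1937/123
  p_5/q_5 = 2000/127
  p_6/q_6 = 5937/377
  p_7/q_7 = 7937/504
q_6 = 377 ≤ 444 < 504 = q_7, so the answer is 5937/377.

5937/377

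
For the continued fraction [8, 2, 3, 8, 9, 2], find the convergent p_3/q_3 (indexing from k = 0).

Using pₖ = aₖpₖ₋₁ + pₖ₋₂, qₖ = aₖqₖ₋₁ + qₖ₋₂ (with p₋₁=1, p₋₂=0, q₋₁=0, q₋₂=1):
  k=0: a=8, p=8, q=1
  k=1: a=2, p=17, q=2
  k=2: a=3, p=59, q=7
  k=3: a=8, p=489, q=58

489/58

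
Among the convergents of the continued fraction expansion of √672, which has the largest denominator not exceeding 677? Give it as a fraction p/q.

√672 = [25; 1, 11, 1, 50, …] (period length 4).
Convergents:
  p_0/q_0 = 25/1
  p_1/q_1 = 26/1
  p_2/q_2 = 311/12
  p_3/q_3 = 337/13
  p_4/q_4 = 17161/662
  p_5/q_5 = 17498/675
  p_6/q_6 = 209639/8087
q_5 = 675 ≤ 677 < 8087 = q_6, so the answer is 17498/675.

17498/675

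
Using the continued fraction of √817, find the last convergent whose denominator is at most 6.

143/5

√817 = [28; 1, 1, 2, 1, 1, 56, …] (period length 6).
Convergents:
  p_0/q_0 = 28/1
  p_1/q_1 = 29/1
  p_2/q_2 = 57/2
  p_3/q_3 = 143/5
  p_4/q_4 = 200/7
q_3 = 5 ≤ 6 < 7 = q_4, so the answer is 143/5.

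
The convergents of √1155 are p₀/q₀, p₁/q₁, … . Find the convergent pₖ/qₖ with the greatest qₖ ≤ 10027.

√1155 = [33; 1, 66, …] (period length 2).
Convergents:
  p_0/q_0 = 33/1
  p_1/q_1 = 34/1
  p_2/q_2 = 2277/67
  p_3/q_3 = 2311/68
  p_4/q_4 = 154803/4555
  p_5/q_5 = 157114/4623
  p_6/q_6 = 10524327/309673
q_5 = 4623 ≤ 10027 < 309673 = q_6, so the answer is 157114/4623.

157114/4623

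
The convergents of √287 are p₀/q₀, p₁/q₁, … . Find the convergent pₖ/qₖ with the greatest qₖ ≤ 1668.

√287 = [16; 1, 15, 1, 32, …] (period length 4).
Convergents:
  p_0/q_0 = 16/1
  p_1/q_1 = 17/1
  p_2/q_2 = 271/16
  p_3/q_3 = 288/17
  p_4/q_4 = 9487/560
  p_5/q_5 = 9775/577
  p_6/q_6 = 156112/9215
q_5 = 577 ≤ 1668 < 9215 = q_6, so the answer is 9775/577.

9775/577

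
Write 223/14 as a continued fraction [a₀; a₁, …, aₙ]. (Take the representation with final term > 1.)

223 = 15·14 + 13
14 = 1·13 + 1
13 = 13·1 + 0  (stop)
So 223/14 = [15; 1, 13].

[15; 1, 13]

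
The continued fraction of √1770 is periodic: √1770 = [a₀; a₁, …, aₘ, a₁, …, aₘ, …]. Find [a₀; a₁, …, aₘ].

a₀ = ⌊√1770⌋ = 42.
With m₀=0, d₀=1 and mₖ₊₁ = dₖaₖ − mₖ, dₖ₊₁ = (n − mₖ₊₁²)/dₖ, aₖ₊₁ = ⌊(a₀+mₖ₊₁)/dₖ₊₁⌋:
  k=1: m=42, d=6, a=14
  k=2: m=42, d=1, a=84
d=1 and a=2a₀=84 at k=2, so the next step gives (m, d) = (42, 6) again — its k=1 value — and the period has length 2.

[42; 14, 84]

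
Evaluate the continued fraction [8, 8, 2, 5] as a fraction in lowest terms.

Fold from the inside: start with 5/1.
  2 + 1/5 = 11/5
  8 + 5/11 = 93/11
  8 + 11/93 = 755/93

755/93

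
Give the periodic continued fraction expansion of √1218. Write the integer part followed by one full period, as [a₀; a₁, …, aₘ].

a₀ = ⌊√1218⌋ = 34.
With m₀=0, d₀=1 and mₖ₊₁ = dₖaₖ − mₖ, dₖ₊₁ = (n − mₖ₊₁²)/dₖ, aₖ₊₁ = ⌊(a₀+mₖ₊₁)/dₖ₊₁⌋:
  k=1: m=34, d=62, a=1
  k=2: m=28, d=7, a=8
  k=3: m=28, d=62, a=1
  k=4: m=34, d=1, a=68
d=1 and a=2a₀=68 at k=4, so the next step gives (m, d) = (34, 62) again — its k=1 value — and the period has length 4.

[34; 1, 8, 1, 68]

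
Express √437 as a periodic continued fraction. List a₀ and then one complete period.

[20; 1, 9, 2, 9, 1, 40]

a₀ = ⌊√437⌋ = 20.
With m₀=0, d₀=1 and mₖ₊₁ = dₖaₖ − mₖ, dₖ₊₁ = (n − mₖ₊₁²)/dₖ, aₖ₊₁ = ⌊(a₀+mₖ₊₁)/dₖ₊₁⌋:
  k=1: m=20, d=37, a=1
  k=2: m=17, d=4, a=9
  k=3: m=19, d=19, a=2
  k=4: m=19, d=4, a=9
  k=5: m=17, d=37, a=1
  k=6: m=20, d=1, a=40
d=1 and a=2a₀=40 at k=6, so the next step gives (m, d) = (20, 37) again — its k=1 value — and the period has length 6.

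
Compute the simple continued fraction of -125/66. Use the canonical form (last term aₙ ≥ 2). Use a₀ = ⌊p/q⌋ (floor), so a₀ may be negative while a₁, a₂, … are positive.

[-2; 9, 2, 3]

-125 = -2×66 + 7
66 = 9×7 + 3
7 = 2×3 + 1
3 = 3×1 + 0  (stop)
So -125/66 = [-2; 9, 2, 3].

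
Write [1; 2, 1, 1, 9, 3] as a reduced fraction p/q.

208/149

Using pₖ = aₖpₖ₋₁ + pₖ₋₂ and qₖ = aₖqₖ₋₁ + qₖ₋₂:
  k=0: a=1, p=1, q=1
  k=1: a=2, p=3, q=2
  k=2: a=1, p=4, q=3
  k=3: a=1, p=7, q=5
  k=4: a=9, p=67, q=48
  k=5: a=3, p=208, q=149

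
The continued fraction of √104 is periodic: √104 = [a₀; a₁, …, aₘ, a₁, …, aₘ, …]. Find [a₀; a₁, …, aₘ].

a₀ = ⌊√104⌋ = 10.
With m₀=0, d₀=1 and mₖ₊₁ = dₖaₖ − mₖ, dₖ₊₁ = (n − mₖ₊₁²)/dₖ, aₖ₊₁ = ⌊(a₀+mₖ₊₁)/dₖ₊₁⌋:
  k=1: m=10, d=4, a=5
  k=2: m=10, d=1, a=20
d=1 and a=2a₀=20 at k=2, so the next step gives (m, d) = (10, 4) again — its k=1 value — and the period has length 2.

[10; 5, 20]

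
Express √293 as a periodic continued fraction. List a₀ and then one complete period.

a₀ = ⌊√293⌋ = 17.
With m₀=0, d₀=1 and mₖ₊₁ = dₖaₖ − mₖ, dₖ₊₁ = (n − mₖ₊₁²)/dₖ, aₖ₊₁ = ⌊(a₀+mₖ₊₁)/dₖ₊₁⌋:
  k=1: m=17, d=4, a=8
  k=2: m=15, d=17, a=1
  k=3: m=2, d=17, a=1
  k=4: m=15, d=4, a=8
  k=5: m=17, d=1, a=34
d=1 and a=2a₀=34 at k=5, so the next step gives (m, d) = (17, 4) again — its k=1 value — and the period has length 5.

[17; 8, 1, 1, 8, 34]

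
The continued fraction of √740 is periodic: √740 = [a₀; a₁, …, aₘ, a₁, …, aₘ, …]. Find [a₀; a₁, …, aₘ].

a₀ = ⌊√740⌋ = 27.

[27; 4, 1, 12, 1, 4, 54]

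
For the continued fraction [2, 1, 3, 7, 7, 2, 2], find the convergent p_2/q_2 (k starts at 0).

11/4

Using pₖ = aₖpₖ₋₁ + pₖ₋₂, qₖ = aₖqₖ₋₁ + qₖ₋₂ (with p₋₁=1, p₋₂=0, q₋₁=0, q₋₂=1):
  k=0: a=2, p=2, q=1
  k=1: a=1, p=3, q=1
  k=2: a=3, p=11, q=4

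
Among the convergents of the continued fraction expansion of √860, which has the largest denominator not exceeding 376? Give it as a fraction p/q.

√860 = [29; 3, 14, 3, 58, …] (period length 4).
Convergents:
  p_0/q_0 = 29/1
  p_1/q_1 = 88/3
  p_2/q_2 = 1261/43
  p_3/q_3 = 3871/132
  p_4/q_4 = 225779/7699
q_3 = 132 ≤ 376 < 7699 = q_4, so the answer is 3871/132.

3871/132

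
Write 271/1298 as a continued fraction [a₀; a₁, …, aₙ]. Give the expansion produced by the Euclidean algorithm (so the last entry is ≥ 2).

[0; 4, 1, 3, 1, 3, 14]

271 = 0×1298 + 271
1298 = 4×271 + 214
271 = 1×214 + 57
214 = 3×57 + 43
57 = 1×43 + 14
43 = 3×14 + 1
14 = 14×1 + 0  (stop)
So 271/1298 = [0; 4, 1, 3, 1, 3, 14].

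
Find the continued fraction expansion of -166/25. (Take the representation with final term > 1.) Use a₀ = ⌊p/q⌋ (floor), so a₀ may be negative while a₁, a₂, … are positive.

-166 = -7*25 + 9
25 = 2*9 + 7
9 = 1*7 + 2
7 = 3*2 + 1
2 = 2*1 + 0  (stop)
So -166/25 = [-7; 2, 1, 3, 2].

[-7; 2, 1, 3, 2]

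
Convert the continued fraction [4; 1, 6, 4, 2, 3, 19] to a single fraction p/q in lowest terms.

Using pₖ = aₖpₖ₋₁ + pₖ₋₂ and qₖ = aₖqₖ₋₁ + qₖ₋₂:
  k=0: a=4, p=4, q=1
  k=1: a=1, p=5, q=1
  k=2: a=6, p=34, q=7
  k=3: a=4, p=141, q=29
  k=4: a=2, p=316, q=65
  k=5: a=3, p=1089, q=224
  k=6: a=19, p=21007, q=4321

21007/4321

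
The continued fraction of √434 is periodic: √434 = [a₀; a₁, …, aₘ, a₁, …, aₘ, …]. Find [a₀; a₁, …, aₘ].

[20; 1, 4, 1, 40]

a₀ = ⌊√434⌋ = 20.
With m₀=0, d₀=1 and mₖ₊₁ = dₖaₖ − mₖ, dₖ₊₁ = (n − mₖ₊₁²)/dₖ, aₖ₊₁ = ⌊(a₀+mₖ₊₁)/dₖ₊₁⌋:
  k=1: m=20, d=34, a=1
  k=2: m=14, d=7, a=4
  k=3: m=14, d=34, a=1
  k=4: m=20, d=1, a=40
d=1 and a=2a₀=40 at k=4, so the next step gives (m, d) = (20, 34) again — its k=1 value — and the period has length 4.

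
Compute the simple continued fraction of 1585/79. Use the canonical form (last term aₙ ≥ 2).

1585 = 20·79 + 5
79 = 15·5 + 4
5 = 1·4 + 1
4 = 4·1 + 0  (stop)
So 1585/79 = [20; 15, 1, 4].

[20; 15, 1, 4]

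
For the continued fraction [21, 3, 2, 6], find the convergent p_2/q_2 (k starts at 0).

Using pₖ = aₖpₖ₋₁ + pₖ₋₂, qₖ = aₖqₖ₋₁ + qₖ₋₂ (with p₋₁=1, p₋₂=0, q₋₁=0, q₋₂=1):
  k=0: a=21, p=21, q=1
  k=1: a=3, p=64, q=3
  k=2: a=2, p=149, q=7

149/7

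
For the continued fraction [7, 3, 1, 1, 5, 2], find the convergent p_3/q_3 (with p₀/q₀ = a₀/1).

Using pₖ = aₖpₖ₋₁ + pₖ₋₂, qₖ = aₖqₖ₋₁ + qₖ₋₂ (with p₋₁=1, p₋₂=0, q₋₁=0, q₋₂=1):
  k=0: a=7, p=7, q=1
  k=1: a=3, p=22, q=3
  k=2: a=1, p=29, q=4
  k=3: a=1, p=51, q=7

51/7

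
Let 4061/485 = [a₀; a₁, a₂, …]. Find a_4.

4061 = 8·485 + 181   →  a_0 = 8
485 = 2·181 + 123   →  a_1 = 2
181 = 1·123 + 58   →  a_2 = 1
123 = 2·58 + 7   →  a_3 = 2
58 = 8·7 + 2   →  a_4 = 8

8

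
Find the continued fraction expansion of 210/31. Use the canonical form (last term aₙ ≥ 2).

210 = 6*31 + 24
31 = 1*24 + 7
24 = 3*7 + 3
7 = 2*3 + 1
3 = 3*1 + 0  (stop)
So 210/31 = [6; 1, 3, 2, 3].

[6; 1, 3, 2, 3]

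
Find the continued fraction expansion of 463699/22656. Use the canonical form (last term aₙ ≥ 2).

[20; 2, 7, 16, 9, 3, 3]

463699 = 20×22656 + 10579
22656 = 2×10579 + 1498
10579 = 7×1498 + 93
1498 = 16×93 + 10
93 = 9×10 + 3
10 = 3×3 + 1
3 = 3×1 + 0  (stop)
So 463699/22656 = [20; 2, 7, 16, 9, 3, 3].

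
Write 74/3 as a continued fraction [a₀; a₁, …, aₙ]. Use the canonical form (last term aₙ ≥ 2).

[24; 1, 2]

74 = 24*3 + 2
3 = 1*2 + 1
2 = 2*1 + 0  (stop)
So 74/3 = [24; 1, 2].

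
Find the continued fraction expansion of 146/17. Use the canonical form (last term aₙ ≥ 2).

146 = 8·17 + 10
17 = 1·10 + 7
10 = 1·7 + 3
7 = 2·3 + 1
3 = 3·1 + 0  (stop)
So 146/17 = [8; 1, 1, 2, 3].

[8; 1, 1, 2, 3]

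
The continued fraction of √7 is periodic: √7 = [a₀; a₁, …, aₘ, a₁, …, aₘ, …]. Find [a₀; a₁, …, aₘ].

a₀ = ⌊√7⌋ = 2.
With m₀=0, d₀=1 and mₖ₊₁ = dₖaₖ − mₖ, dₖ₊₁ = (n − mₖ₊₁²)/dₖ, aₖ₊₁ = ⌊(a₀+mₖ₊₁)/dₖ₊₁⌋:
  k=1: m=2, d=3, a=1
  k=2: m=1, d=2, a=1
  k=3: m=1, d=3, a=1
  k=4: m=2, d=1, a=4
d=1 and a=2a₀=4 at k=4, so the next step gives (m, d) = (2, 3) again — its k=1 value — and the period has length 4.

[2; 1, 1, 1, 4]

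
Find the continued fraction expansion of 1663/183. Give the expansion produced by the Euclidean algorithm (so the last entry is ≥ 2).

[9; 11, 2, 3, 2]

1663 = 9*183 + 16
183 = 11*16 + 7
16 = 2*7 + 2
7 = 3*2 + 1
2 = 2*1 + 0  (stop)
So 1663/183 = [9; 11, 2, 3, 2].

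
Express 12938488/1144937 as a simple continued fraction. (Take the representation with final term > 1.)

12938488 = 11·1144937 + 344181
1144937 = 3·344181 + 112394
344181 = 3·112394 + 6999
112394 = 16·6999 + 410
6999 = 17·410 + 29
410 = 14·29 + 4
29 = 7·4 + 1
4 = 4·1 + 0  (stop)
So 12938488/1144937 = [11; 3, 3, 16, 17, 14, 7, 4].

[11; 3, 3, 16, 17, 14, 7, 4]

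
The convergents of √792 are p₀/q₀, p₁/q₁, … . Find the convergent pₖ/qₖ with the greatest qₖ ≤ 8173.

77617/2758

√792 = [28; 7, 56, …] (period length 2).
Convergents:
  p_0/q_0 = 28/1
  p_1/q_1 = 197/7
  p_2/q_2 = 11060/393
  p_3/q_3 = 77617/2758
  p_4/q_4 = 4357612/154841
q_3 = 2758 ≤ 8173 < 154841 = q_4, so the answer is 77617/2758.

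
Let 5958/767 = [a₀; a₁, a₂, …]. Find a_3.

3

5958 = 7·767 + 589   →  a_0 = 7
767 = 1·589 + 178   →  a_1 = 1
589 = 3·178 + 55   →  a_2 = 3
178 = 3·55 + 13   →  a_3 = 3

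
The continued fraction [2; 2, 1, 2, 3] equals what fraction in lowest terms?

Fold from the inside: start with 3/1.
  2 + 1/3 = 7/3
  1 + 3/7 = 10/7
  2 + 7/10 = 27/10
  2 + 10/27 = 64/27

64/27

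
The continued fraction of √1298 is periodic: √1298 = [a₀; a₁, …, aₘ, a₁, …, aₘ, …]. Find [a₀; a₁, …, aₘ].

a₀ = ⌊√1298⌋ = 36.
With m₀=0, d₀=1 and mₖ₊₁ = dₖaₖ − mₖ, dₖ₊₁ = (n − mₖ₊₁²)/dₖ, aₖ₊₁ = ⌊(a₀+mₖ₊₁)/dₖ₊₁⌋:
  k=1: m=36, d=2, a=36
  k=2: m=36, d=1, a=72
d=1 and a=2a₀=72 at k=2, so the next step gives (m, d) = (36, 2) again — its k=1 value — and the period has length 2.

[36; 36, 72]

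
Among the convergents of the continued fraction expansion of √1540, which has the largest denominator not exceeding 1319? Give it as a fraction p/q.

23271/593

√1540 = [39; 4, 8, 2, 8, 4, 78, …] (period length 6).
Convergents:
  p_0/q_0 = 39/1
  p_1/q_1 = 157/4
  p_2/q_2 = 1295/33
  p_3/q_3 = 2747/70
  p_4/q_4 = 23271/593
  p_5/q_5 = 95831/2442
q_4 = 593 ≤ 1319 < 2442 = q_5, so the answer is 23271/593.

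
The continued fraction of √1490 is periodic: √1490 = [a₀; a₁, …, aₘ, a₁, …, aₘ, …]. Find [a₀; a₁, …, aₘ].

a₀ = ⌊√1490⌋ = 38.

[38; 1, 1, 1, 1, 76]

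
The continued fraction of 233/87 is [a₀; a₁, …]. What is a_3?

233 = 2·87 + 59   →  a_0 = 2
87 = 1·59 + 28   →  a_1 = 1
59 = 2·28 + 3   →  a_2 = 2
28 = 9·3 + 1   →  a_3 = 9

9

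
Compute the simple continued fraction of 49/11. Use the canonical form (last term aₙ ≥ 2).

49 = 4*11 + 5
11 = 2*5 + 1
5 = 5*1 + 0  (stop)
So 49/11 = [4; 2, 5].

[4; 2, 5]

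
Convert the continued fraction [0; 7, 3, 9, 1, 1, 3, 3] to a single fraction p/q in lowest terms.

Fold from the inside: start with 3/1.
  3 + 1/3 = 10/3
  1 + 3/10 = 13/10
  1 + 10/13 = 23/13
  9 + 13/23 = 220/23
  3 + 23/220 = 683/220
  7 + 220/683 = 5001/683
  0 + 683/5001 = 683/5001

683/5001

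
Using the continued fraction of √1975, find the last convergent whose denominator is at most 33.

1111/25

√1975 = [44; 2, 3, 1, 2, 1, 3, 2, 88, …] (period length 8).
Convergents:
  p_0/q_0 = 44/1
  p_1/q_1 = 89/2
  p_2/q_2 = 311/7
  p_3/q_3 = 400/9
  p_4/q_4 = 1111/25
  p_5/q_5 = 1511/34
q_4 = 25 ≤ 33 < 34 = q_5, so the answer is 1111/25.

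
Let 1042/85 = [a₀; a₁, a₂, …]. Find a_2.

1

1042 = 12·85 + 22   →  a_0 = 12
85 = 3·22 + 19   →  a_1 = 3
22 = 1·19 + 3   →  a_2 = 1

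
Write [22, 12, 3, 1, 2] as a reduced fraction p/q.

2981/135

Fold from the inside: start with 2/1.
  1 + 1/2 = 3/2
  3 + 2/3 = 11/3
  12 + 3/11 = 135/11
  22 + 11/135 = 2981/135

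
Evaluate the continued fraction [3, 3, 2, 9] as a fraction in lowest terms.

217/66

Using pₖ = aₖpₖ₋₁ + pₖ₋₂ and qₖ = aₖqₖ₋₁ + qₖ₋₂:
  k=0: a=3, p=3, q=1
  k=1: a=3, p=10, q=3
  k=2: a=2, p=23, q=7
  k=3: a=9, p=217, q=66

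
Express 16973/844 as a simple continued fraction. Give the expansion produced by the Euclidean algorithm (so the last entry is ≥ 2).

[20; 9, 13, 3, 2]

16973 = 20*844 + 93
844 = 9*93 + 7
93 = 13*7 + 2
7 = 3*2 + 1
2 = 2*1 + 0  (stop)
So 16973/844 = [20; 9, 13, 3, 2].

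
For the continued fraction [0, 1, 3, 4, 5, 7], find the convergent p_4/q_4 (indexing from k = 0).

68/89

Using pₖ = aₖpₖ₋₁ + pₖ₋₂, qₖ = aₖqₖ₋₁ + qₖ₋₂ (with p₋₁=1, p₋₂=0, q₋₁=0, q₋₂=1):
  k=0: a=0, p=0, q=1
  k=1: a=1, p=1, q=1
  k=2: a=3, p=3, q=4
  k=3: a=4, p=13, q=17
  k=4: a=5, p=68, q=89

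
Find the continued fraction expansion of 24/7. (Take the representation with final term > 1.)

24 = 3·7 + 3
7 = 2·3 + 1
3 = 3·1 + 0  (stop)
So 24/7 = [3; 2, 3].

[3; 2, 3]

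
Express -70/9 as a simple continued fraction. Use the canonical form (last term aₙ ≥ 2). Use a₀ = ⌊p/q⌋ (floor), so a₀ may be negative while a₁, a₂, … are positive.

[-8; 4, 2]

-70 = -8*9 + 2
9 = 4*2 + 1
2 = 2*1 + 0  (stop)
So -70/9 = [-8; 4, 2].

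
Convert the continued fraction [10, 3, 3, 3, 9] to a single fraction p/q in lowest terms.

Using pₖ = aₖpₖ₋₁ + pₖ₋₂ and qₖ = aₖqₖ₋₁ + qₖ₋₂:
  k=0: a=10, p=10, q=1
  k=1: a=3, p=31, q=3
  k=2: a=3, p=103, q=10
  k=3: a=3, p=340, q=33
  k=4: a=9, p=3163, q=307

3163/307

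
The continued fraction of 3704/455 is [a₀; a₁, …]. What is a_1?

7

3704 = 8·455 + 64   →  a_0 = 8
455 = 7·64 + 7   →  a_1 = 7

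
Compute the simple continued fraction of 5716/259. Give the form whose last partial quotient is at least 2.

5716 = 22×259 + 18
259 = 14×18 + 7
18 = 2×7 + 4
7 = 1×4 + 3
4 = 1×3 + 1
3 = 3×1 + 0  (stop)
So 5716/259 = [22; 14, 2, 1, 1, 3].

[22; 14, 2, 1, 1, 3]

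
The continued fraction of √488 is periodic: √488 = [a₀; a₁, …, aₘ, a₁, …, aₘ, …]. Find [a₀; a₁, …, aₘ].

[22; 11, 44]

a₀ = ⌊√488⌋ = 22.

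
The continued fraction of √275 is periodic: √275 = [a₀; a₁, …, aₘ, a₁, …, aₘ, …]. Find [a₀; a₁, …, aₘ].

a₀ = ⌊√275⌋ = 16.
With m₀=0, d₀=1 and mₖ₊₁ = dₖaₖ − mₖ, dₖ₊₁ = (n − mₖ₊₁²)/dₖ, aₖ₊₁ = ⌊(a₀+mₖ₊₁)/dₖ₊₁⌋:
  k=1: m=16, d=19, a=1
  k=2: m=3, d=14, a=1
  k=3: m=11, d=11, a=2
  k=4: m=11, d=14, a=1
  k=5: m=3, d=19, a=1
  k=6: m=16, d=1, a=32
d=1 and a=2a₀=32 at k=6, so the next step gives (m, d) = (16, 19) again — its k=1 value — and the period has length 6.

[16; 1, 1, 2, 1, 1, 32]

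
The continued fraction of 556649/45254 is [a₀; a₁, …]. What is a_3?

17

556649 = 12·45254 + 13601   →  a_0 = 12
45254 = 3·13601 + 4451   →  a_1 = 3
13601 = 3·4451 + 248   →  a_2 = 3
4451 = 17·248 + 235   →  a_3 = 17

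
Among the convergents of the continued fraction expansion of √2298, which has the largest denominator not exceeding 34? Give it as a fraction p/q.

√2298 = [47; 1, 14, 1, 94, …] (period length 4).
Convergents:
  p_0/q_0 = 47/1
  p_1/q_1 = 48/1
  p_2/q_2 = 719/15
  p_3/q_3 = 767/16
  p_4/q_4 = 72817/1519
q_3 = 16 ≤ 34 < 1519 = q_4, so the answer is 767/16.

767/16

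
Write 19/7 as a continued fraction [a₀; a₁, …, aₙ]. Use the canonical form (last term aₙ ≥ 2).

19 = 2·7 + 5
7 = 1·5 + 2
5 = 2·2 + 1
2 = 2·1 + 0  (stop)
So 19/7 = [2; 1, 2, 2].

[2; 1, 2, 2]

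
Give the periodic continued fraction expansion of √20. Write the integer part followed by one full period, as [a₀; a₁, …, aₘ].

a₀ = ⌊√20⌋ = 4.
With m₀=0, d₀=1 and mₖ₊₁ = dₖaₖ − mₖ, dₖ₊₁ = (n − mₖ₊₁²)/dₖ, aₖ₊₁ = ⌊(a₀+mₖ₊₁)/dₖ₊₁⌋:
  k=1: m=4, d=4, a=2
  k=2: m=4, d=1, a=8
d=1 and a=2a₀=8 at k=2, so the next step gives (m, d) = (4, 4) again — its k=1 value — and the period has length 2.

[4; 2, 8]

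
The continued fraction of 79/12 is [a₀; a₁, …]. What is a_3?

2

79 = 6·12 + 7   →  a_0 = 6
12 = 1·7 + 5   →  a_1 = 1
7 = 1·5 + 2   →  a_2 = 1
5 = 2·2 + 1   →  a_3 = 2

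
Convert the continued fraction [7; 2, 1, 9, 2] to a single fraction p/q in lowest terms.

448/61

Using pₖ = aₖpₖ₋₁ + pₖ₋₂ and qₖ = aₖqₖ₋₁ + qₖ₋₂:
  k=0: a=7, p=7, q=1
  k=1: a=2, p=15, q=2
  k=2: a=1, p=22, q=3
  k=3: a=9, p=213, q=29
  k=4: a=2, p=448, q=61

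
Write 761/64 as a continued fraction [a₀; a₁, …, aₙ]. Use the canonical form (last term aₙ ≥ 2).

761 = 11·64 + 57
64 = 1·57 + 7
57 = 8·7 + 1
7 = 7·1 + 0  (stop)
So 761/64 = [11; 1, 8, 7].

[11; 1, 8, 7]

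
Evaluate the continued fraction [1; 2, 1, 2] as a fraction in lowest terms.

Using pₖ = aₖpₖ₋₁ + pₖ₋₂ and qₖ = aₖqₖ₋₁ + qₖ₋₂:
  k=0: a=1, p=1, q=1
  k=1: a=2, p=3, q=2
  k=2: a=1, p=4, q=3
  k=3: a=2, p=11, q=8

11/8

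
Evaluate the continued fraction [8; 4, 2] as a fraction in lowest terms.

74/9

Using pₖ = aₖpₖ₋₁ + pₖ₋₂ and qₖ = aₖqₖ₋₁ + qₖ₋₂:
  k=0: a=8, p=8, q=1
  k=1: a=4, p=33, q=4
  k=2: a=2, p=74, q=9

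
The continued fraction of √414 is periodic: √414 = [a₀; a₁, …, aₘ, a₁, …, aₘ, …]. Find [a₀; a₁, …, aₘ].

a₀ = ⌊√414⌋ = 20.
With m₀=0, d₀=1 and mₖ₊₁ = dₖaₖ − mₖ, dₖ₊₁ = (n − mₖ₊₁²)/dₖ, aₖ₊₁ = ⌊(a₀+mₖ₊₁)/dₖ₊₁⌋:
  k=1: m=20, d=14, a=2
  k=2: m=8, d=25, a=1
  k=3: m=17, d=5, a=7
  k=4: m=18, d=18, a=2
  k=5: m=18, d=5, a=7
  k=6: m=17, d=25, a=1
  k=7: m=8, d=14, a=2
  k=8: m=20, d=1, a=40
d=1 and a=2a₀=40 at k=8, so the next step gives (m, d) = (20, 14) again — its k=1 value — and the period has length 8.

[20; 2, 1, 7, 2, 7, 1, 2, 40]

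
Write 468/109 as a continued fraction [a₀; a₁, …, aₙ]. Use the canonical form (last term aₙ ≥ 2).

[4; 3, 2, 2, 6]

468 = 4×109 + 32
109 = 3×32 + 13
32 = 2×13 + 6
13 = 2×6 + 1
6 = 6×1 + 0  (stop)
So 468/109 = [4; 3, 2, 2, 6].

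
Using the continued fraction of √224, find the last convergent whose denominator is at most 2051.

13455/899

√224 = [14; 1, 28, …] (period length 2).
Convergents:
  p_0/q_0 = 14/1
  p_1/q_1 = 15/1
  p_2/q_2 = 434/29
  p_3/q_3 = 449/30
  p_4/q_4 = 13006/869
  p_5/q_5 = 13455/899
  p_6/q_6 = 389746/26041
q_5 = 899 ≤ 2051 < 26041 = q_6, so the answer is 13455/899.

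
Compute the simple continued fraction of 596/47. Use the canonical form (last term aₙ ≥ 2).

[12; 1, 2, 7, 2]

596 = 12·47 + 32
47 = 1·32 + 15
32 = 2·15 + 2
15 = 7·2 + 1
2 = 2·1 + 0  (stop)
So 596/47 = [12; 1, 2, 7, 2].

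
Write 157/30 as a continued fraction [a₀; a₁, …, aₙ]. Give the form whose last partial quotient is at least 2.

[5; 4, 3, 2]

157 = 5×30 + 7
30 = 4×7 + 2
7 = 3×2 + 1
2 = 2×1 + 0  (stop)
So 157/30 = [5; 4, 3, 2].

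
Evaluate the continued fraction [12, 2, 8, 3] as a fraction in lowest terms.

661/53

Fold from the inside: start with 3/1.
  8 + 1/3 = 25/3
  2 + 3/25 = 53/25
  12 + 25/53 = 661/53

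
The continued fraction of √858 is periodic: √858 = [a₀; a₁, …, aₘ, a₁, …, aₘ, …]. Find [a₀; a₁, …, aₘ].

[29; 3, 2, 3, 58]

a₀ = ⌊√858⌋ = 29.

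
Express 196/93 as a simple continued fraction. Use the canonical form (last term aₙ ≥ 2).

[2; 9, 3, 3]

196 = 2×93 + 10
93 = 9×10 + 3
10 = 3×3 + 1
3 = 3×1 + 0  (stop)
So 196/93 = [2; 9, 3, 3].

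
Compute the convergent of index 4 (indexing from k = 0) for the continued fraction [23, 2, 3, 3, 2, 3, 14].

1242/53

Using pₖ = aₖpₖ₋₁ + pₖ₋₂, qₖ = aₖqₖ₋₁ + qₖ₋₂ (with p₋₁=1, p₋₂=0, q₋₁=0, q₋₂=1):
  k=0: a=23, p=23, q=1
  k=1: a=2, p=47, q=2
  k=2: a=3, p=164, q=7
  k=3: a=3, p=539, q=23
  k=4: a=2, p=1242, q=53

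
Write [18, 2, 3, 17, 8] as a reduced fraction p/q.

Fold from the inside: start with 8/1.
  17 + 1/8 = 137/8
  3 + 8/137 = 419/137
  2 + 137/419 = 975/419
  18 + 419/975 = 17969/975

17969/975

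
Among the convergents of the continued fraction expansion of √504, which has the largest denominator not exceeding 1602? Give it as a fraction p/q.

19958/889

√504 = [22; 2, 4, 2, 44, …] (period length 4).
Convergents:
  p_0/q_0 = 22/1
  p_1/q_1 = 45/2
  p_2/q_2 = 202/9
  p_3/q_3 = 449/20
  p_4/q_4 = 19958/889
  p_5/q_5 = 40365/1798
q_4 = 889 ≤ 1602 < 1798 = q_5, so the answer is 19958/889.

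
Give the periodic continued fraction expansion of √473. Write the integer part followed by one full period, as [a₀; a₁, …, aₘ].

a₀ = ⌊√473⌋ = 21.
With m₀=0, d₀=1 and mₖ₊₁ = dₖaₖ − mₖ, dₖ₊₁ = (n − mₖ₊₁²)/dₖ, aₖ₊₁ = ⌊(a₀+mₖ₊₁)/dₖ₊₁⌋:
  k=1: m=21, d=32, a=1
  k=2: m=11, d=11, a=2
  k=3: m=11, d=32, a=1
  k=4: m=21, d=1, a=42
d=1 and a=2a₀=42 at k=4, so the next step gives (m, d) = (21, 32) again — its k=1 value — and the period has length 4.

[21; 1, 2, 1, 42]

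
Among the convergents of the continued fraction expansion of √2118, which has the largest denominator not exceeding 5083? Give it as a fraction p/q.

√2118 = [46; 46, 92, …] (period length 2).
Convergents:
  p_0/q_0 = 46/1
  p_1/q_1 = 2117/46
  p_2/q_2 = 194810/4233
  p_3/q_3 = 8963377/194764
q_2 = 4233 ≤ 5083 < 194764 = q_3, so the answer is 194810/4233.

194810/4233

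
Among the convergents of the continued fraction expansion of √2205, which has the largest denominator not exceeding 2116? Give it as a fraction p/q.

√2205 = [46; 1, 22, 2, 22, 1, 92, …] (period length 6).
Convergents:
  p_0/q_0 = 46/1
  p_1/q_1 = 47/1
  p_2/q_2 = 1080/23
  p_3/q_3 = 2207/47
  p_4/q_4 = 49634/1057
  p_5/q_5 = 51841/1104
  p_6/q_6 = 4819006/102625
q_5 = 1104 ≤ 2116 < 102625 = q_6, so the answer is 51841/1104.

51841/1104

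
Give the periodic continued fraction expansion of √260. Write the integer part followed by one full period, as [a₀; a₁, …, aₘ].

a₀ = ⌊√260⌋ = 16.
With m₀=0, d₀=1 and mₖ₊₁ = dₖaₖ − mₖ, dₖ₊₁ = (n − mₖ₊₁²)/dₖ, aₖ₊₁ = ⌊(a₀+mₖ₊₁)/dₖ₊₁⌋:
  k=1: m=16, d=4, a=8
  k=2: m=16, d=1, a=32
d=1 and a=2a₀=32 at k=2, so the next step gives (m, d) = (16, 4) again — its k=1 value — and the period has length 2.

[16; 8, 32]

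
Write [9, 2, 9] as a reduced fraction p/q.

180/19

Using pₖ = aₖpₖ₋₁ + pₖ₋₂ and qₖ = aₖqₖ₋₁ + qₖ₋₂:
  k=0: a=9, p=9, q=1
  k=1: a=2, p=19, q=2
  k=2: a=9, p=180, q=19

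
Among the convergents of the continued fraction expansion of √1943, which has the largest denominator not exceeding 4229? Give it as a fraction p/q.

√1943 = [44; 12, 1, 1, 2, 1, 1, 12, 88, …] (period length 8).
Convergents:
  p_0/q_0 = 44/1
  p_1/q_1 = 529/12
  p_2/q_2 = 573/13
  p_3/q_3 = 1102/25
  p_4/q_4 = 2777/63
  p_5/q_5 = 3879/88
  p_6/q_6 = 6656/151
  p_7/q_7 = 83751/1900
  p_8/q_8 = 7376744/167351
q_7 = 1900 ≤ 4229 < 167351 = q_8, so the answer is 83751/1900.

83751/1900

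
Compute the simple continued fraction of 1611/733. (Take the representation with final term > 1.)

[2; 5, 18, 8]

1611 = 2·733 + 145
733 = 5·145 + 8
145 = 18·8 + 1
8 = 8·1 + 0  (stop)
So 1611/733 = [2; 5, 18, 8].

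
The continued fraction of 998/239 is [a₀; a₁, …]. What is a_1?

5

998 = 4·239 + 42   →  a_0 = 4
239 = 5·42 + 29   →  a_1 = 5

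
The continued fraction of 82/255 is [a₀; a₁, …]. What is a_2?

9

82 = 0·255 + 82   →  a_0 = 0
255 = 3·82 + 9   →  a_1 = 3
82 = 9·9 + 1   →  a_2 = 9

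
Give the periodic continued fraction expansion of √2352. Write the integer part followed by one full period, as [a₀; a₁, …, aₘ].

a₀ = ⌊√2352⌋ = 48.
With m₀=0, d₀=1 and mₖ₊₁ = dₖaₖ − mₖ, dₖ₊₁ = (n − mₖ₊₁²)/dₖ, aₖ₊₁ = ⌊(a₀+mₖ₊₁)/dₖ₊₁⌋:
  k=1: m=48, d=48, a=2
  k=2: m=48, d=1, a=96
d=1 and a=2a₀=96 at k=2, so the next step gives (m, d) = (48, 48) again — its k=1 value — and the period has length 2.

[48; 2, 96]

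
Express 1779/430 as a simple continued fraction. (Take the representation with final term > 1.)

1779 = 4*430 + 59
430 = 7*59 + 17
59 = 3*17 + 8
17 = 2*8 + 1
8 = 8*1 + 0  (stop)
So 1779/430 = [4; 7, 3, 2, 8].

[4; 7, 3, 2, 8]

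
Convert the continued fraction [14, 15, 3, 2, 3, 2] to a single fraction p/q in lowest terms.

11829/841

Using pₖ = aₖpₖ₋₁ + pₖ₋₂ and qₖ = aₖqₖ₋₁ + qₖ₋₂:
  k=0: a=14, p=14, q=1
  k=1: a=15, p=211, q=15
  k=2: a=3, p=647, q=46
  k=3: a=2, p=1505, q=107
  k=4: a=3, p=5162, q=367
  k=5: a=2, p=11829, q=841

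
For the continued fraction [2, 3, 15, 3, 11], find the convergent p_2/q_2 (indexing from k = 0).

107/46

Using pₖ = aₖpₖ₋₁ + pₖ₋₂, qₖ = aₖqₖ₋₁ + qₖ₋₂ (with p₋₁=1, p₋₂=0, q₋₁=0, q₋₂=1):
  k=0: a=2, p=2, q=1
  k=1: a=3, p=7, q=3
  k=2: a=15, p=107, q=46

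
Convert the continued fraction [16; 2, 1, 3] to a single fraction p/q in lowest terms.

180/11

Using pₖ = aₖpₖ₋₁ + pₖ₋₂ and qₖ = aₖqₖ₋₁ + qₖ₋₂:
  k=0: a=16, p=16, q=1
  k=1: a=2, p=33, q=2
  k=2: a=1, p=49, q=3
  k=3: a=3, p=180, q=11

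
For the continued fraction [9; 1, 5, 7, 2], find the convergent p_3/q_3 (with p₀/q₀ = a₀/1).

423/43

Using pₖ = aₖpₖ₋₁ + pₖ₋₂, qₖ = aₖqₖ₋₁ + qₖ₋₂ (with p₋₁=1, p₋₂=0, q₋₁=0, q₋₂=1):
  k=0: a=9, p=9, q=1
  k=1: a=1, p=10, q=1
  k=2: a=5, p=59, q=6
  k=3: a=7, p=423, q=43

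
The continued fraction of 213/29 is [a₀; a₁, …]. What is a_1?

213 = 7·29 + 10   →  a_0 = 7
29 = 2·10 + 9   →  a_1 = 2

2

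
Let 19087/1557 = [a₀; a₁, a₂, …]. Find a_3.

19087 = 12·1557 + 403   →  a_0 = 12
1557 = 3·403 + 348   →  a_1 = 3
403 = 1·348 + 55   →  a_2 = 1
348 = 6·55 + 18   →  a_3 = 6

6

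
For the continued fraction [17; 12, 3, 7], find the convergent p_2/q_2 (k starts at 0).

Using pₖ = aₖpₖ₋₁ + pₖ₋₂, qₖ = aₖqₖ₋₁ + qₖ₋₂ (with p₋₁=1, p₋₂=0, q₋₁=0, q₋₂=1):
  k=0: a=17, p=17, q=1
  k=1: a=12, p=205, q=12
  k=2: a=3, p=632, q=37

632/37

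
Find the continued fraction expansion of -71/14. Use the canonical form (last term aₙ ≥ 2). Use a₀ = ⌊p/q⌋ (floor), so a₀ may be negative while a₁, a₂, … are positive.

[-6; 1, 13]

-71 = -6×14 + 13
14 = 1×13 + 1
13 = 13×1 + 0  (stop)
So -71/14 = [-6; 1, 13].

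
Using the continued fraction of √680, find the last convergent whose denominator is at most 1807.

17654/677

√680 = [26; 13, 52, …] (period length 2).
Convergents:
  p_0/q_0 = 26/1
  p_1/q_1 = 339/13
  p_2/q_2 = 17654/677
  p_3/q_3 = 229841/8814
q_2 = 677 ≤ 1807 < 8814 = q_3, so the answer is 17654/677.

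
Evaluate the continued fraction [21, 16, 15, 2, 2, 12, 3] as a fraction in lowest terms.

Using pₖ = aₖpₖ₋₁ + pₖ₋₂ and qₖ = aₖqₖ₋₁ + qₖ₋₂:
  k=0: a=21, p=21, q=1
  k=1: a=16, p=337, q=16
  k=2: a=15, p=5076, q=241
  k=3: a=2, p=10489, q=498
  k=4: a=2, p=26054, q=1237
  k=5: a=12, p=323137, q=15342
  k=6: a=3, p=995465, q=47263

995465/47263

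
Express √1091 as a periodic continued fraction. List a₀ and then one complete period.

a₀ = ⌊√1091⌋ = 33.
With m₀=0, d₀=1 and mₖ₊₁ = dₖaₖ − mₖ, dₖ₊₁ = (n − mₖ₊₁²)/dₖ, aₖ₊₁ = ⌊(a₀+mₖ₊₁)/dₖ₊₁⌋:
  k=1: m=33, d=2, a=33
  k=2: m=33, d=1, a=66
d=1 and a=2a₀=66 at k=2, so the next step gives (m, d) = (33, 2) again — its k=1 value — and the period has length 2.

[33; 33, 66]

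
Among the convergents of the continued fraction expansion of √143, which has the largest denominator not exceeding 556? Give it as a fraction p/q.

√143 = [11; 1, 22, …] (period length 2).
Convergents:
  p_0/q_0 = 11/1
  p_1/q_1 = 12/1
  p_2/q_2 = 275/23
  p_3/q_3 = 287/24
  p_4/q_4 = 6589/551
  p_5/q_5 = 6876/575
q_4 = 551 ≤ 556 < 575 = q_5, so the answer is 6589/551.

6589/551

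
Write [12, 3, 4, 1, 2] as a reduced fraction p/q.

Using pₖ = aₖpₖ₋₁ + pₖ₋₂ and qₖ = aₖqₖ₋₁ + qₖ₋₂:
  k=0: a=12, p=12, q=1
  k=1: a=3, p=37, q=3
  k=2: a=4, p=160, q=13
  k=3: a=1, p=197, q=16
  k=4: a=2, p=554, q=45

554/45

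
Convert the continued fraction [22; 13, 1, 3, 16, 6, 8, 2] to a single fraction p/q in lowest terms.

2072870/93911

Using pₖ = aₖpₖ₋₁ + pₖ₋₂ and qₖ = aₖqₖ₋₁ + qₖ₋₂:
  k=0: a=22, p=22, q=1
  k=1: a=13, p=287, q=13
  k=2: a=1, p=309, q=14
  k=3: a=3, p=1214, q=55
  k=4: a=16, p=19733, q=894
  k=5: a=6, p=119612, q=5419
  k=6: a=8, p=976629, q=44246
  k=7: a=2, p=2072870, q=93911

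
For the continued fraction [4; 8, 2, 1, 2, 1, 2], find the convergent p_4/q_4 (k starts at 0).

276/67

Using pₖ = aₖpₖ₋₁ + pₖ₋₂, qₖ = aₖqₖ₋₁ + qₖ₋₂ (with p₋₁=1, p₋₂=0, q₋₁=0, q₋₂=1):
  k=0: a=4, p=4, q=1
  k=1: a=8, p=33, q=8
  k=2: a=2, p=70, q=17
  k=3: a=1, p=103, q=25
  k=4: a=2, p=276, q=67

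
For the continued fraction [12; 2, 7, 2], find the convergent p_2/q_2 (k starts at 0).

187/15

Using pₖ = aₖpₖ₋₁ + pₖ₋₂, qₖ = aₖqₖ₋₁ + qₖ₋₂ (with p₋₁=1, p₋₂=0, q₋₁=0, q₋₂=1):
  k=0: a=12, p=12, q=1
  k=1: a=2, p=25, q=2
  k=2: a=7, p=187, q=15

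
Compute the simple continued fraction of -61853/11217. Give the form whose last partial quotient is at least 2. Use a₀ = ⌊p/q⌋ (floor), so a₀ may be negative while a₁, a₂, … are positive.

[-6; 2, 17, 12, 3, 1, 2, 2]

-61853 = -6×11217 + 5449
11217 = 2×5449 + 319
5449 = 17×319 + 26
319 = 12×26 + 7
26 = 3×7 + 5
7 = 1×5 + 2
5 = 2×2 + 1
2 = 2×1 + 0  (stop)
So -61853/11217 = [-6; 2, 17, 12, 3, 1, 2, 2].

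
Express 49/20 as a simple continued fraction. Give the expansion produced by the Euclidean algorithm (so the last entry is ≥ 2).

[2; 2, 4, 2]

49 = 2·20 + 9
20 = 2·9 + 2
9 = 4·2 + 1
2 = 2·1 + 0  (stop)
So 49/20 = [2; 2, 4, 2].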